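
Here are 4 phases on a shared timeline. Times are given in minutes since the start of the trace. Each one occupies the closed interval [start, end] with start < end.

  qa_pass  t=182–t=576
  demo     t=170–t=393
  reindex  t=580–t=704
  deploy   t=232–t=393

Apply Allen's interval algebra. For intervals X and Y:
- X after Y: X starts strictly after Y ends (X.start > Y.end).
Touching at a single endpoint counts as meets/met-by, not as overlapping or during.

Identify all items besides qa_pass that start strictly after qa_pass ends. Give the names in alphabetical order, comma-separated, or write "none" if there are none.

Target qa_pass = [t=182, t=576].
demo [t=170, t=393] → overlaps → no.
deploy [t=232, t=393] → during → no.
reindex [t=580, t=704] → after → yes.
Result: reindex.

reindex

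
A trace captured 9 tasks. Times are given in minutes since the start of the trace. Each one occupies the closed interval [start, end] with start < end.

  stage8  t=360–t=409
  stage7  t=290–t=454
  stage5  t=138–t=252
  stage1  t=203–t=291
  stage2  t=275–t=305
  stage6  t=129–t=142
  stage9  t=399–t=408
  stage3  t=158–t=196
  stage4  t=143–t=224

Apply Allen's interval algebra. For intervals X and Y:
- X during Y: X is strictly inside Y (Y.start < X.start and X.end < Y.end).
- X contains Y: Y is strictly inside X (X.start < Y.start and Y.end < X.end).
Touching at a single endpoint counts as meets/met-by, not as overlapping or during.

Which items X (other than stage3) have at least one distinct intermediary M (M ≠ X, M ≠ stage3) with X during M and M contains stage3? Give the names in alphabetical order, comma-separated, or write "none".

stage4

Target stage3 = [t=158, t=196].
Intermediaries M with M contains stage3: stage4, stage5.
Via stage4 — items with X during stage4: none.
Via stage5 — items with X during stage5: stage4.
Union: stage4.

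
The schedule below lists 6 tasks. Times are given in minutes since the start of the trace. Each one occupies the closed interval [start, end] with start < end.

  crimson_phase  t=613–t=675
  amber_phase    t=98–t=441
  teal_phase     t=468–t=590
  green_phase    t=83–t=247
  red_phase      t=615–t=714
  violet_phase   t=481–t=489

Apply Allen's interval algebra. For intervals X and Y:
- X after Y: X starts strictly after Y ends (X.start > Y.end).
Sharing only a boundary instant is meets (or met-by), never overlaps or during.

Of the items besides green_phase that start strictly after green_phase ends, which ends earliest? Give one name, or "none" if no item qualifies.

Target green_phase = [t=83, t=247].
amber_phase [t=98, t=441] → overlapped-by → excluded.
crimson_phase [t=613, t=675] → after → candidate.
red_phase [t=615, t=714] → after → candidate.
teal_phase [t=468, t=590] → after → candidate.
violet_phase [t=481, t=489] → after → candidate.
Among candidates, earliest end is t=489 → violet_phase.

violet_phase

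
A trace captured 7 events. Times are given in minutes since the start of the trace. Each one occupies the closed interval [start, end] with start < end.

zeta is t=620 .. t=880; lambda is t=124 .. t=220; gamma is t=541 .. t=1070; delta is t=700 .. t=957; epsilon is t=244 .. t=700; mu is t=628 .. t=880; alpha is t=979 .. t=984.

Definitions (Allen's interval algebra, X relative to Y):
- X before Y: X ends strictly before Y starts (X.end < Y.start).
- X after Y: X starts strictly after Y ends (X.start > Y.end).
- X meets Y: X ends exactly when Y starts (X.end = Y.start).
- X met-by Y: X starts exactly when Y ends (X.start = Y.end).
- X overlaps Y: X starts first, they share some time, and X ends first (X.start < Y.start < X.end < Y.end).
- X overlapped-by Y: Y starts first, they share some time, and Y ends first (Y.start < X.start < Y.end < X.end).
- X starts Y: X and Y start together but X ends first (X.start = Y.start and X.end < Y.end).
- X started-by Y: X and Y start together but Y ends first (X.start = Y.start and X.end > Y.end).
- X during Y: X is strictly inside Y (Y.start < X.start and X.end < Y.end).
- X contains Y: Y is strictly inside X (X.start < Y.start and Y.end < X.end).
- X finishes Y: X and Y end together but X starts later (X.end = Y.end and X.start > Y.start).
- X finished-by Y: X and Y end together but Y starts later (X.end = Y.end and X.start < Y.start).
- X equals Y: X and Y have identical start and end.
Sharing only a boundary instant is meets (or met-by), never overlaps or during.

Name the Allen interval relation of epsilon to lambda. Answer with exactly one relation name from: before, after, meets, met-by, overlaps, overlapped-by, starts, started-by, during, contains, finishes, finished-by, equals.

after

epsilon = [t=244, t=700]; lambda = [t=124, t=220].
Compare endpoints: epsilon.start > lambda.start, epsilon.start > lambda.end, epsilon.end > lambda.start, epsilon.end > lambda.end.
That pattern is 'after'.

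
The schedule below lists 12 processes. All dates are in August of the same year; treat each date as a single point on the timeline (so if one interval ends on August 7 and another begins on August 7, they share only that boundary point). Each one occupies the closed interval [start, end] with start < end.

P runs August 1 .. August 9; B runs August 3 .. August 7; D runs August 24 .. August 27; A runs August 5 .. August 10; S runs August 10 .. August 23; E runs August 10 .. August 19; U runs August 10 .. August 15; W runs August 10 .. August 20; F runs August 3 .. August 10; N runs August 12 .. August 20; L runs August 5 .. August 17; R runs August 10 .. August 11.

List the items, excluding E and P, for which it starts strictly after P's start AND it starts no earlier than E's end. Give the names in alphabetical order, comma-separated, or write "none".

Conditions: its start is strictly after P's start (X.start > August 1) AND its start is no earlier than E's end (X.start >= August 19).
A: start August 5 > August 1? ✓; start August 5 >= August 19? ✗ → no.
B: start August 3 > August 1? ✓; start August 3 >= August 19? ✗ → no.
D: start August 24 > August 1? ✓; start August 24 >= August 19? ✓ → yes.
F: start August 3 > August 1? ✓; start August 3 >= August 19? ✗ → no.
L: start August 5 > August 1? ✓; start August 5 >= August 19? ✗ → no.
N: start August 12 > August 1? ✓; start August 12 >= August 19? ✗ → no.
R: start August 10 > August 1? ✓; start August 10 >= August 19? ✗ → no.
S: start August 10 > August 1? ✓; start August 10 >= August 19? ✗ → no.
U: start August 10 > August 1? ✓; start August 10 >= August 19? ✗ → no.
W: start August 10 > August 1? ✓; start August 10 >= August 19? ✗ → no.
Result: D.

D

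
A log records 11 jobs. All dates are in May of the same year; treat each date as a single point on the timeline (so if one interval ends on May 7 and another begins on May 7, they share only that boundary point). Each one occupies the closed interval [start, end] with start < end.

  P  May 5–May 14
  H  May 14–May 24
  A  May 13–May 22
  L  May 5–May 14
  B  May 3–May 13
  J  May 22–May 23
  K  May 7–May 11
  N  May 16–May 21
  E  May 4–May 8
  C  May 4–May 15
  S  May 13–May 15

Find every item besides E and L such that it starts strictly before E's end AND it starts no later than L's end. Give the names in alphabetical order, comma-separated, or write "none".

B, C, K, P

Conditions: its start is strictly before E's end (X.start < May 8) AND its start is no later than L's end (X.start <= May 14).
A: start May 13 < May 8? ✗; start May 13 <= May 14? ✓ → no.
B: start May 3 < May 8? ✓; start May 3 <= May 14? ✓ → yes.
C: start May 4 < May 8? ✓; start May 4 <= May 14? ✓ → yes.
H: start May 14 < May 8? ✗; start May 14 <= May 14? ✓ → no.
J: start May 22 < May 8? ✗; start May 22 <= May 14? ✗ → no.
K: start May 7 < May 8? ✓; start May 7 <= May 14? ✓ → yes.
N: start May 16 < May 8? ✗; start May 16 <= May 14? ✗ → no.
P: start May 5 < May 8? ✓; start May 5 <= May 14? ✓ → yes.
S: start May 13 < May 8? ✗; start May 13 <= May 14? ✓ → no.
Result: B, C, K, P.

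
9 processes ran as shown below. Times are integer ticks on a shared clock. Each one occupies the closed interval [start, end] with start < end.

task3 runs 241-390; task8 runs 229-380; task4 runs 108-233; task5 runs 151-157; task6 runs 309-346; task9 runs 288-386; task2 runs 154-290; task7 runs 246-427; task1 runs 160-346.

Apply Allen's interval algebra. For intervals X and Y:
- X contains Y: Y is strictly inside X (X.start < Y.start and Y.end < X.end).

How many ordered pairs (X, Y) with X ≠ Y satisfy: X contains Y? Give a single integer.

7

Checking all 72 ordered pairs for relation 'contains'; matching pairs in alphabetical order:
(task3, task6): task3 contains task6 ✓
(task3, task9): task3 contains task9 ✓
(task4, task5): task4 contains task5 ✓
(task7, task6): task7 contains task6 ✓
(task7, task9): task7 contains task9 ✓
(task8, task6): task8 contains task6 ✓
(task9, task6): task9 contains task6 ✓
Count: 7.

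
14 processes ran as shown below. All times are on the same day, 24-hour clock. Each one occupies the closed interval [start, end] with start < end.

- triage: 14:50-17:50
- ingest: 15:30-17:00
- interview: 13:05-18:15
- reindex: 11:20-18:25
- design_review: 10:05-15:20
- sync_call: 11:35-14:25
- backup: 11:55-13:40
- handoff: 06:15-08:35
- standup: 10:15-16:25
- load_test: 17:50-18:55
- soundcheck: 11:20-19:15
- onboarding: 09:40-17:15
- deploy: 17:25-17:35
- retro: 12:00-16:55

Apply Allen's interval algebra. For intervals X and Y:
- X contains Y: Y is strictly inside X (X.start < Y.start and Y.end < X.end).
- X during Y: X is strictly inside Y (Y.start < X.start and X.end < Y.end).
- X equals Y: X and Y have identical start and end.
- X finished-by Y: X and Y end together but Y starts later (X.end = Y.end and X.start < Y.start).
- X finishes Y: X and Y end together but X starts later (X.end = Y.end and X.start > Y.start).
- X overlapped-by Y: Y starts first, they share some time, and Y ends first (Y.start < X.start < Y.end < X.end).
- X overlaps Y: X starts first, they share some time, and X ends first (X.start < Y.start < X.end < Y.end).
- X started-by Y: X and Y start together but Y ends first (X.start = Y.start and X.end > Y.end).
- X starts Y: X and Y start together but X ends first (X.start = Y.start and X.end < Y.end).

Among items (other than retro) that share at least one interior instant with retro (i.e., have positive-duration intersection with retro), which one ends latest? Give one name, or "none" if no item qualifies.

soundcheck

Target retro = [12:00, 16:55].
backup [11:55, 13:40] → overlaps → candidate.
deploy [17:25, 17:35] → after → excluded.
design_review [10:05, 15:20] → overlaps → candidate.
handoff [06:15, 08:35] → before → excluded.
ingest [15:30, 17:00] → overlapped-by → candidate.
interview [13:05, 18:15] → overlapped-by → candidate.
load_test [17:50, 18:55] → after → excluded.
onboarding [09:40, 17:15] → contains → candidate.
reindex [11:20, 18:25] → contains → candidate.
soundcheck [11:20, 19:15] → contains → candidate.
standup [10:15, 16:25] → overlaps → candidate.
sync_call [11:35, 14:25] → overlaps → candidate.
triage [14:50, 17:50] → overlapped-by → candidate.
Among candidates, latest end is 19:15 → soundcheck.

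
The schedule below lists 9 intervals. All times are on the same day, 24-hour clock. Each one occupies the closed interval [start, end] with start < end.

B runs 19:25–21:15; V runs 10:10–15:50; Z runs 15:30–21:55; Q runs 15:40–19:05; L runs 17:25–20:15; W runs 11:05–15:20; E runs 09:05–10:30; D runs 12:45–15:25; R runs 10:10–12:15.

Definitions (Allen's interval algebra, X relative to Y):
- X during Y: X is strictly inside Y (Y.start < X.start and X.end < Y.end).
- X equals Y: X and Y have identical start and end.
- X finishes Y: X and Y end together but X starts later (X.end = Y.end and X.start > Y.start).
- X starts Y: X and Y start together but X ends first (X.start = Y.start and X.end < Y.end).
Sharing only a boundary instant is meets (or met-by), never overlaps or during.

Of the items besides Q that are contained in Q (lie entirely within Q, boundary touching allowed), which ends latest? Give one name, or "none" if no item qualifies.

Target Q = [15:40, 19:05].
B [19:25, 21:15] → after → excluded.
D [12:45, 15:25] → before → excluded.
E [09:05, 10:30] → before → excluded.
L [17:25, 20:15] → overlapped-by → excluded.
R [10:10, 12:15] → before → excluded.
V [10:10, 15:50] → overlaps → excluded.
W [11:05, 15:20] → before → excluded.
Z [15:30, 21:55] → contains → excluded.
No candidates → none.

none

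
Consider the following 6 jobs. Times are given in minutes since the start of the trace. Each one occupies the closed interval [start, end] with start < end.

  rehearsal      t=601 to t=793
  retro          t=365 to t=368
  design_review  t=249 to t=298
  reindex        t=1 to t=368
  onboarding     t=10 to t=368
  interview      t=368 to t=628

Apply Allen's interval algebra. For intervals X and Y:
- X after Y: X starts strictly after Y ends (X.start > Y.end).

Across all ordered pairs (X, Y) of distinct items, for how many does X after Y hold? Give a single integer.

6

Checking all 30 ordered pairs for relation 'after'; matching pairs in alphabetical order:
(interview, design_review): interview after design_review ✓
(rehearsal, design_review): rehearsal after design_review ✓
(rehearsal, onboarding): rehearsal after onboarding ✓
(rehearsal, reindex): rehearsal after reindex ✓
(rehearsal, retro): rehearsal after retro ✓
(retro, design_review): retro after design_review ✓
Count: 6.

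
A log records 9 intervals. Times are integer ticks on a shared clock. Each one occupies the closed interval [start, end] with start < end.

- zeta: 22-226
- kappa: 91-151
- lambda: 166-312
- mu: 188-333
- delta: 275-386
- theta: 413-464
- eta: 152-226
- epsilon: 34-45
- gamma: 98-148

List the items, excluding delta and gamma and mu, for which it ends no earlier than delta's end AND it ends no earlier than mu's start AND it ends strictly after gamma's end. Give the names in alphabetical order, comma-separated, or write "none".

theta

Conditions: its end is no earlier than delta's end (X.end >= 386) AND its end is no earlier than mu's start (X.end >= 188) AND its end is strictly after gamma's end (X.end > 148).
epsilon: end 45 >= 386? ✗; end 45 >= 188? ✗; end 45 > 148? ✗ → no.
eta: end 226 >= 386? ✗; end 226 >= 188? ✓; end 226 > 148? ✓ → no.
kappa: end 151 >= 386? ✗; end 151 >= 188? ✗; end 151 > 148? ✓ → no.
lambda: end 312 >= 386? ✗; end 312 >= 188? ✓; end 312 > 148? ✓ → no.
theta: end 464 >= 386? ✓; end 464 >= 188? ✓; end 464 > 148? ✓ → yes.
zeta: end 226 >= 386? ✗; end 226 >= 188? ✓; end 226 > 148? ✓ → no.
Result: theta.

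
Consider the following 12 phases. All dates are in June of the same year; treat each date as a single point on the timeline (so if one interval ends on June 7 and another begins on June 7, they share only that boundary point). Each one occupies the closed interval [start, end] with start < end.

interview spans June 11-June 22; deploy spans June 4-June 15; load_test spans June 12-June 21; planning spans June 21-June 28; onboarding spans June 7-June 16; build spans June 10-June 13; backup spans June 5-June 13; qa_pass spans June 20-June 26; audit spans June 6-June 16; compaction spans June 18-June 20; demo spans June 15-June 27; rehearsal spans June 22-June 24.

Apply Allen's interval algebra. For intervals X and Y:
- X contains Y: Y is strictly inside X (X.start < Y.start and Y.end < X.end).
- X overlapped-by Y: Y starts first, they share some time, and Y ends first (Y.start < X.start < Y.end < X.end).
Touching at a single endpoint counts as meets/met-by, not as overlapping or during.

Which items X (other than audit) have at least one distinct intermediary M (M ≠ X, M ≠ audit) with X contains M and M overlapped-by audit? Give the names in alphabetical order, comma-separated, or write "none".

Target audit = [June 6, June 16].
Intermediaries M with M overlapped-by audit: demo, interview, load_test.
Via demo — items with X contains demo: none.
Via interview — items with X contains interview: none.
Via load_test — items with X contains load_test: interview.
Union: interview.

interview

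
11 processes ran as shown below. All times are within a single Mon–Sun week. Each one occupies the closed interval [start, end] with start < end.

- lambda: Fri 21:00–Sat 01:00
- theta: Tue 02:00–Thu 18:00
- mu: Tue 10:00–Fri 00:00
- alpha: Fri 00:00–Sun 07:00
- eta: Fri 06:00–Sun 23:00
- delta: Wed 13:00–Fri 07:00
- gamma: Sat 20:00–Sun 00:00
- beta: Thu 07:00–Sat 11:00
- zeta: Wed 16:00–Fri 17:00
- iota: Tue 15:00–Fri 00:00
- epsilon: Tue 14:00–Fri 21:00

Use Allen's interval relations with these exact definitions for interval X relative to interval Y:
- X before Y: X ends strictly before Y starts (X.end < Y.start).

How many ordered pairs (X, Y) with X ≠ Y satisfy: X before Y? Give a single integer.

17

Checking all 110 ordered pairs for relation 'before'; matching pairs in alphabetical order:
(beta, gamma): beta before gamma ✓
(delta, gamma): delta before gamma ✓
(delta, lambda): delta before lambda ✓
(epsilon, gamma): epsilon before gamma ✓
(iota, eta): iota before eta ✓
(iota, gamma): iota before gamma ✓
(iota, lambda): iota before lambda ✓
(lambda, gamma): lambda before gamma ✓
(mu, eta): mu before eta ✓
(mu, gamma): mu before gamma ✓
(mu, lambda): mu before lambda ✓
(theta, alpha): theta before alpha ✓
(theta, eta): theta before eta ✓
(theta, gamma): theta before gamma ✓
(theta, lambda): theta before lambda ✓
(zeta, gamma): zeta before gamma ✓
(zeta, lambda): zeta before lambda ✓
Count: 17.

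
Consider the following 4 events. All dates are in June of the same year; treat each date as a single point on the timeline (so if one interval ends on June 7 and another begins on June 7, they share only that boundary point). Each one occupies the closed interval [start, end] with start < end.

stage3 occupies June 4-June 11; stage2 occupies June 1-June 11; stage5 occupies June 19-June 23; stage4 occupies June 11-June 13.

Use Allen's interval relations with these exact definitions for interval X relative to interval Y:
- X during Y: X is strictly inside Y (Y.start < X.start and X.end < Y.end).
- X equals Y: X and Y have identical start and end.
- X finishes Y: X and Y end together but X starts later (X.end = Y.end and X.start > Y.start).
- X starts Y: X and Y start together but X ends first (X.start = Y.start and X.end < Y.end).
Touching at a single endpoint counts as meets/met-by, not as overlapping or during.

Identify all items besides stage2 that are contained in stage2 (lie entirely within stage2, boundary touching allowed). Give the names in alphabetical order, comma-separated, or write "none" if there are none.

stage3

Target stage2 = [June 1, June 11].
stage3 [June 4, June 11] → finishes → yes.
stage4 [June 11, June 13] → met-by → no.
stage5 [June 19, June 23] → after → no.
Result: stage3.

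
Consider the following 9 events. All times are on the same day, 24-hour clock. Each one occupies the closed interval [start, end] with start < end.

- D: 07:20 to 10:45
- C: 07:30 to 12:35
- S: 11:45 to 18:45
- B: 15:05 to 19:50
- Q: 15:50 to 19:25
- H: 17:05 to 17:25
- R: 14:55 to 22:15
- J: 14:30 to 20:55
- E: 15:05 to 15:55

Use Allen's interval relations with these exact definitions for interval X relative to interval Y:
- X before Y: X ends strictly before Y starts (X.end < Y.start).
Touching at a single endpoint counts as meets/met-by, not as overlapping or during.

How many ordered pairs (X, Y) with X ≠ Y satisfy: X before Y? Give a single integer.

Checking all 72 ordered pairs for relation 'before'; matching pairs in alphabetical order:
(C, B): C before B ✓
(C, E): C before E ✓
(C, H): C before H ✓
(C, J): C before J ✓
(C, Q): C before Q ✓
(C, R): C before R ✓
(D, B): D before B ✓
(D, E): D before E ✓
(D, H): D before H ✓
(D, J): D before J ✓
(D, Q): D before Q ✓
(D, R): D before R ✓
(D, S): D before S ✓
(E, H): E before H ✓
Count: 14.

14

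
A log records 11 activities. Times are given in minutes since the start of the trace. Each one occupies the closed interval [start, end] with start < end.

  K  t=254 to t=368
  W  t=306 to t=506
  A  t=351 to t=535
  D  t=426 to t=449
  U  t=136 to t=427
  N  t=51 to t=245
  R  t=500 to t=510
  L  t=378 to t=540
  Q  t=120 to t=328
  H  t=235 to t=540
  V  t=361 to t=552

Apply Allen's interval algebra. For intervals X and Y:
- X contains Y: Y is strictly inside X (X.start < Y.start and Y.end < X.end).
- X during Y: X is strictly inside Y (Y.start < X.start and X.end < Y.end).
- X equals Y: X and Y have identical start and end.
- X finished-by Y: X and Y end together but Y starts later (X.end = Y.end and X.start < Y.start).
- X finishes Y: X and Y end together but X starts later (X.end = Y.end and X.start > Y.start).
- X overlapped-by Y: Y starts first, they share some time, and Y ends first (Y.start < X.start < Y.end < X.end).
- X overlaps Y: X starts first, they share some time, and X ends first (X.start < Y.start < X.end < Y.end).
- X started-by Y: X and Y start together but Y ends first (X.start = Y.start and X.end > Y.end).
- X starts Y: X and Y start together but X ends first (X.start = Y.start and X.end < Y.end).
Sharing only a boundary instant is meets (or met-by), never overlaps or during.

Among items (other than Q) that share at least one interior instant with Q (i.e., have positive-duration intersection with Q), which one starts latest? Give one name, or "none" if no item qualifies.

Target Q = [t=120, t=328].
A [t=351, t=535] → after → excluded.
D [t=426, t=449] → after → excluded.
H [t=235, t=540] → overlapped-by → candidate.
K [t=254, t=368] → overlapped-by → candidate.
L [t=378, t=540] → after → excluded.
N [t=51, t=245] → overlaps → candidate.
R [t=500, t=510] → after → excluded.
U [t=136, t=427] → overlapped-by → candidate.
V [t=361, t=552] → after → excluded.
W [t=306, t=506] → overlapped-by → candidate.
Among candidates, latest start is t=306 → W.

W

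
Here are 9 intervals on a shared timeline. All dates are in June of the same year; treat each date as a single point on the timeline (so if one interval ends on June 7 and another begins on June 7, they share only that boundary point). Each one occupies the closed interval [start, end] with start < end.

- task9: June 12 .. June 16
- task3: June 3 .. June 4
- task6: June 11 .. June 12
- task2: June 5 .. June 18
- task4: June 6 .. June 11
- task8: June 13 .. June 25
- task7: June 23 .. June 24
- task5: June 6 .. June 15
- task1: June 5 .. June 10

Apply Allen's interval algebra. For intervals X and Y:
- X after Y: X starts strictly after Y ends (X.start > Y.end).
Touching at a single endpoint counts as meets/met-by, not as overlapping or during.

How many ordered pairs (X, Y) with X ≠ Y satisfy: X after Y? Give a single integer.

20

Checking all 72 ordered pairs for relation 'after'; matching pairs in alphabetical order:
(task1, task3): task1 after task3 ✓
(task2, task3): task2 after task3 ✓
(task4, task3): task4 after task3 ✓
(task5, task3): task5 after task3 ✓
(task6, task1): task6 after task1 ✓
(task6, task3): task6 after task3 ✓
(task7, task1): task7 after task1 ✓
(task7, task2): task7 after task2 ✓
(task7, task3): task7 after task3 ✓
(task7, task4): task7 after task4 ✓
(task7, task5): task7 after task5 ✓
(task7, task6): task7 after task6 ✓
(task7, task9): task7 after task9 ✓
(task8, task1): task8 after task1 ✓
(task8, task3): task8 after task3 ✓
(task8, task4): task8 after task4 ✓
(task8, task6): task8 after task6 ✓
(task9, task1): task9 after task1 ✓
(task9, task3): task9 after task3 ✓
(task9, task4): task9 after task4 ✓
Count: 20.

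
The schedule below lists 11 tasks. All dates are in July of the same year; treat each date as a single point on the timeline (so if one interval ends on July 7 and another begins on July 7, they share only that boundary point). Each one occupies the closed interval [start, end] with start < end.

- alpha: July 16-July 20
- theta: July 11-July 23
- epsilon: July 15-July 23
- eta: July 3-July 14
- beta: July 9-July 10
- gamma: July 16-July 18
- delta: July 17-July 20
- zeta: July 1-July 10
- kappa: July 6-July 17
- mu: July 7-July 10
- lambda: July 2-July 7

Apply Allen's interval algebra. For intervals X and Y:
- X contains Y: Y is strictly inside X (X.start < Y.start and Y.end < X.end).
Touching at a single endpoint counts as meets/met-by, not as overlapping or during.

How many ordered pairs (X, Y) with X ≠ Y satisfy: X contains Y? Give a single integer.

Checking all 110 ordered pairs for relation 'contains'; matching pairs in alphabetical order:
(epsilon, alpha): epsilon contains alpha ✓
(epsilon, delta): epsilon contains delta ✓
(epsilon, gamma): epsilon contains gamma ✓
(eta, beta): eta contains beta ✓
(eta, mu): eta contains mu ✓
(kappa, beta): kappa contains beta ✓
(kappa, mu): kappa contains mu ✓
(theta, alpha): theta contains alpha ✓
(theta, delta): theta contains delta ✓
(theta, gamma): theta contains gamma ✓
(zeta, lambda): zeta contains lambda ✓
Count: 11.

11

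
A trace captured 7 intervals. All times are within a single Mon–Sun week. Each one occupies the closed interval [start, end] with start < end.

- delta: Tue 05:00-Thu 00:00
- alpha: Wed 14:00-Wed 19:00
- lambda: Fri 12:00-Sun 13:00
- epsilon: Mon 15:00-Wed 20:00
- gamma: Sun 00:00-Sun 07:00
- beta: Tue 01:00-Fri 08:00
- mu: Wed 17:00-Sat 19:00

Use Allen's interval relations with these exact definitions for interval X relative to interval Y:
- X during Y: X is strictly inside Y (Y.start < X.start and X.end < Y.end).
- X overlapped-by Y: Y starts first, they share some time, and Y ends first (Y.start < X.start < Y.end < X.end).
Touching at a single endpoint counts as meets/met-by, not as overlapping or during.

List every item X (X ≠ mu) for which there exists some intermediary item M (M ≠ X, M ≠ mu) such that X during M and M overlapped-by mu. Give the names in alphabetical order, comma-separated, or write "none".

Target mu = [Wed 17:00, Sat 19:00].
Intermediaries M with M overlapped-by mu: lambda.
Via lambda — items with X during lambda: gamma.
Union: gamma.

gamma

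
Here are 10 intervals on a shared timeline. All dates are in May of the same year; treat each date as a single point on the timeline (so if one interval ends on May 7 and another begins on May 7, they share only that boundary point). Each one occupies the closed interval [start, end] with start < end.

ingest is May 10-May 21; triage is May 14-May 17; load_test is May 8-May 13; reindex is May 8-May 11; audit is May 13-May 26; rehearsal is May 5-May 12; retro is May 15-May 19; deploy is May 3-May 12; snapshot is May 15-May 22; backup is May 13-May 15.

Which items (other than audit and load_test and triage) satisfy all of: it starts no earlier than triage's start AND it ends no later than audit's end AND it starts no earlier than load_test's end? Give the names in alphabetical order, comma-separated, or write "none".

Conditions: its start is no earlier than triage's start (X.start >= May 14) AND its end is no later than audit's end (X.end <= May 26) AND its start is no earlier than load_test's end (X.start >= May 13).
backup: start May 13 >= May 14? ✗; end May 15 <= May 26? ✓; start May 13 >= May 13? ✓ → no.
deploy: start May 3 >= May 14? ✗; end May 12 <= May 26? ✓; start May 3 >= May 13? ✗ → no.
ingest: start May 10 >= May 14? ✗; end May 21 <= May 26? ✓; start May 10 >= May 13? ✗ → no.
rehearsal: start May 5 >= May 14? ✗; end May 12 <= May 26? ✓; start May 5 >= May 13? ✗ → no.
reindex: start May 8 >= May 14? ✗; end May 11 <= May 26? ✓; start May 8 >= May 13? ✗ → no.
retro: start May 15 >= May 14? ✓; end May 19 <= May 26? ✓; start May 15 >= May 13? ✓ → yes.
snapshot: start May 15 >= May 14? ✓; end May 22 <= May 26? ✓; start May 15 >= May 13? ✓ → yes.
Result: retro, snapshot.

retro, snapshot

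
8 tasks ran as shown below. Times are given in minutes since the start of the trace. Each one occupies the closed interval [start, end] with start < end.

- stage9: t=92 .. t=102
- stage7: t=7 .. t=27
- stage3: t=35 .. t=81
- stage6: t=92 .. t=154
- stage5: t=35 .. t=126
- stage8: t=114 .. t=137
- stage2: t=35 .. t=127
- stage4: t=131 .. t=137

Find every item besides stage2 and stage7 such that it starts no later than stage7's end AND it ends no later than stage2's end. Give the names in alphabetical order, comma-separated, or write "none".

Conditions: its start is no later than stage7's end (X.start <= t=27) AND its end is no later than stage2's end (X.end <= t=127).
stage3: start t=35 <= t=27? ✗; end t=81 <= t=127? ✓ → no.
stage4: start t=131 <= t=27? ✗; end t=137 <= t=127? ✗ → no.
stage5: start t=35 <= t=27? ✗; end t=126 <= t=127? ✓ → no.
stage6: start t=92 <= t=27? ✗; end t=154 <= t=127? ✗ → no.
stage8: start t=114 <= t=27? ✗; end t=137 <= t=127? ✗ → no.
stage9: start t=92 <= t=27? ✗; end t=102 <= t=127? ✓ → no.
Result: none.

none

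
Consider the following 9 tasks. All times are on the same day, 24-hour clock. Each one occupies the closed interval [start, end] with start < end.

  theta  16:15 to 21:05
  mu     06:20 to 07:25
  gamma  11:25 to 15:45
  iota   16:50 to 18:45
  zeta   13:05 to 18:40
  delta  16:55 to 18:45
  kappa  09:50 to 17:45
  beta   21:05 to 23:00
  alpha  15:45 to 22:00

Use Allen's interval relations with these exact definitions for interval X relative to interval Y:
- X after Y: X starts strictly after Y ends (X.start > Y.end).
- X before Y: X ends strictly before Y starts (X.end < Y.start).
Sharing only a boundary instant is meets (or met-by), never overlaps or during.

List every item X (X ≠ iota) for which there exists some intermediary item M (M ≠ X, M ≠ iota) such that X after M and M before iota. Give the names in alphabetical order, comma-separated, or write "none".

alpha, beta, delta, gamma, kappa, theta, zeta

Target iota = [16:50, 18:45].
Intermediaries M with M before iota: gamma, mu.
Via gamma — items with X after gamma: beta, delta, theta.
Via mu — items with X after mu: alpha, beta, delta, gamma, kappa, theta, zeta.
Union: alpha, beta, delta, gamma, kappa, theta, zeta.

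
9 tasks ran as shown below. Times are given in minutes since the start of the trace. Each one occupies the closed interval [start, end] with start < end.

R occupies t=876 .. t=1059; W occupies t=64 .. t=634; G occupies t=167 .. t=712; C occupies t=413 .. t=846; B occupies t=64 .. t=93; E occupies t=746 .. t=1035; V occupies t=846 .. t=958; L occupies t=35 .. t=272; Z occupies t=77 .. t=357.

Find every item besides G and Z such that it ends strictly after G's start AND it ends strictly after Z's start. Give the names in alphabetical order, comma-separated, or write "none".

C, E, L, R, V, W

Conditions: its end is strictly after G's start (X.end > t=167) AND its end is strictly after Z's start (X.end > t=77).
B: end t=93 > t=167? ✗; end t=93 > t=77? ✓ → no.
C: end t=846 > t=167? ✓; end t=846 > t=77? ✓ → yes.
E: end t=1035 > t=167? ✓; end t=1035 > t=77? ✓ → yes.
L: end t=272 > t=167? ✓; end t=272 > t=77? ✓ → yes.
R: end t=1059 > t=167? ✓; end t=1059 > t=77? ✓ → yes.
V: end t=958 > t=167? ✓; end t=958 > t=77? ✓ → yes.
W: end t=634 > t=167? ✓; end t=634 > t=77? ✓ → yes.
Result: C, E, L, R, V, W.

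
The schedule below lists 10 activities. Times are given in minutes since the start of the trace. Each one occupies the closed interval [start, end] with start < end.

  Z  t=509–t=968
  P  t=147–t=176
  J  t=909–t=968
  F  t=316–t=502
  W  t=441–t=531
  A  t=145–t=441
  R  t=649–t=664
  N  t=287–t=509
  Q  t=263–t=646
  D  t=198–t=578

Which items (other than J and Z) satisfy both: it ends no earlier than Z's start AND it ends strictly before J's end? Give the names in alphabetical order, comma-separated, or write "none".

Conditions: its end is no earlier than Z's start (X.end >= t=509) AND its end is strictly before J's end (X.end < t=968).
A: end t=441 >= t=509? ✗; end t=441 < t=968? ✓ → no.
D: end t=578 >= t=509? ✓; end t=578 < t=968? ✓ → yes.
F: end t=502 >= t=509? ✗; end t=502 < t=968? ✓ → no.
N: end t=509 >= t=509? ✓; end t=509 < t=968? ✓ → yes.
P: end t=176 >= t=509? ✗; end t=176 < t=968? ✓ → no.
Q: end t=646 >= t=509? ✓; end t=646 < t=968? ✓ → yes.
R: end t=664 >= t=509? ✓; end t=664 < t=968? ✓ → yes.
W: end t=531 >= t=509? ✓; end t=531 < t=968? ✓ → yes.
Result: D, N, Q, R, W.

D, N, Q, R, W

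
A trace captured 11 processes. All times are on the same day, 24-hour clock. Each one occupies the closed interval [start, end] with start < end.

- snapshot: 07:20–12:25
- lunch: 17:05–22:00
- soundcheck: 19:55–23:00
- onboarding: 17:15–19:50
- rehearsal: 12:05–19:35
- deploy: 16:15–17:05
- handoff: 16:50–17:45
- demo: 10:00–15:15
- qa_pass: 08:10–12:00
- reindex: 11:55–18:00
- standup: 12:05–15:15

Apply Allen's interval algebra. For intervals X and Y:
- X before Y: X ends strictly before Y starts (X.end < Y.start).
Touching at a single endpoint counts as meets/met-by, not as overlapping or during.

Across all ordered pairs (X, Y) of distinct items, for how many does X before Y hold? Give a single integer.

28

Checking all 110 ordered pairs for relation 'before'; matching pairs in alphabetical order:
(demo, deploy): demo before deploy ✓
(demo, handoff): demo before handoff ✓
(demo, lunch): demo before lunch ✓
(demo, onboarding): demo before onboarding ✓
(demo, soundcheck): demo before soundcheck ✓
(deploy, onboarding): deploy before onboarding ✓
(deploy, soundcheck): deploy before soundcheck ✓
(handoff, soundcheck): handoff before soundcheck ✓
(onboarding, soundcheck): onboarding before soundcheck ✓
(qa_pass, deploy): qa_pass before deploy ✓
(qa_pass, handoff): qa_pass before handoff ✓
(qa_pass, lunch): qa_pass before lunch ✓
(qa_pass, onboarding): qa_pass before onboarding ✓
(qa_pass, rehearsal): qa_pass before rehearsal ✓
(qa_pass, soundcheck): qa_pass before soundcheck ✓
(qa_pass, standup): qa_pass before standup ✓
(rehearsal, soundcheck): rehearsal before soundcheck ✓
(reindex, soundcheck): reindex before soundcheck ✓
(snapshot, deploy): snapshot before deploy ✓
(snapshot, handoff): snapshot before handoff ✓
(snapshot, lunch): snapshot before lunch ✓
(snapshot, onboarding): snapshot before onboarding ✓
(snapshot, soundcheck): snapshot before soundcheck ✓
(standup, deploy): standup before deploy ✓
... plus 4 further pairs not listed.
Count: 28.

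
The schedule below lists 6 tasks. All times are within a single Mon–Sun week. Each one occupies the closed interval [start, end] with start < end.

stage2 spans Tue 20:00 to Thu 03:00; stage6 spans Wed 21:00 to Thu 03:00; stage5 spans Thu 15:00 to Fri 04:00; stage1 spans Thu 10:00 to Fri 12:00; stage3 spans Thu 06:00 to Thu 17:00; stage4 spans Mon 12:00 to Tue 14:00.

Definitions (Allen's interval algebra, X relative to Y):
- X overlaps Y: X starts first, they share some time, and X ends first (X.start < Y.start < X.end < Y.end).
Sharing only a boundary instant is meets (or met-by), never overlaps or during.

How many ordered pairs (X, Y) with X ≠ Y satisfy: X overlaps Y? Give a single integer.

2

Checking all 30 ordered pairs for relation 'overlaps'; matching pairs in alphabetical order:
(stage3, stage1): stage3 overlaps stage1 ✓
(stage3, stage5): stage3 overlaps stage5 ✓
Count: 2.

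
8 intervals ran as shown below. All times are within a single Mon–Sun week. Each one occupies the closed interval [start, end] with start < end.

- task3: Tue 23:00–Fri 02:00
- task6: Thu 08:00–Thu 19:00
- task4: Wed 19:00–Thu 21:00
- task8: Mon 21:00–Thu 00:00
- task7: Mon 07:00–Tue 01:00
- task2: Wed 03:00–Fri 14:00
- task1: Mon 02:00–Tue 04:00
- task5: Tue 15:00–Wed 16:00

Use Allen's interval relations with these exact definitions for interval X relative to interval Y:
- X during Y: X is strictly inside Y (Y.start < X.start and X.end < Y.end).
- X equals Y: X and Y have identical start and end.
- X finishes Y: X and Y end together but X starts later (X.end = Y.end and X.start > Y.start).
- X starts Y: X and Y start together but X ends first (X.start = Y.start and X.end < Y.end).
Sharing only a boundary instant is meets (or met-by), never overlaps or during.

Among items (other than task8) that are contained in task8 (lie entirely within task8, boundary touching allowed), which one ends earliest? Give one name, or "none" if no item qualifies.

Target task8 = [Mon 21:00, Thu 00:00].
task1 [Mon 02:00, Tue 04:00] → overlaps → excluded.
task2 [Wed 03:00, Fri 14:00] → overlapped-by → excluded.
task3 [Tue 23:00, Fri 02:00] → overlapped-by → excluded.
task4 [Wed 19:00, Thu 21:00] → overlapped-by → excluded.
task5 [Tue 15:00, Wed 16:00] → during → candidate.
task6 [Thu 08:00, Thu 19:00] → after → excluded.
task7 [Mon 07:00, Tue 01:00] → overlaps → excluded.
Among candidates, earliest end is Wed 16:00 → task5.

task5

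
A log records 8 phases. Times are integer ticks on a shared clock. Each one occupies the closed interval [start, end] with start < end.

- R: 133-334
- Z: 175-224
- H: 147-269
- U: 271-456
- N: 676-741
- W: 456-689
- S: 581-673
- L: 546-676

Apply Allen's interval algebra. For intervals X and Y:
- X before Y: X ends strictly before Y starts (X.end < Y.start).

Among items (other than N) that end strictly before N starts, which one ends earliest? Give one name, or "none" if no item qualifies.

Z

Target N = [676, 741].
H [147, 269] → before → candidate.
L [546, 676] → meets → excluded.
R [133, 334] → before → candidate.
S [581, 673] → before → candidate.
U [271, 456] → before → candidate.
W [456, 689] → overlaps → excluded.
Z [175, 224] → before → candidate.
Among candidates, earliest end is 224 → Z.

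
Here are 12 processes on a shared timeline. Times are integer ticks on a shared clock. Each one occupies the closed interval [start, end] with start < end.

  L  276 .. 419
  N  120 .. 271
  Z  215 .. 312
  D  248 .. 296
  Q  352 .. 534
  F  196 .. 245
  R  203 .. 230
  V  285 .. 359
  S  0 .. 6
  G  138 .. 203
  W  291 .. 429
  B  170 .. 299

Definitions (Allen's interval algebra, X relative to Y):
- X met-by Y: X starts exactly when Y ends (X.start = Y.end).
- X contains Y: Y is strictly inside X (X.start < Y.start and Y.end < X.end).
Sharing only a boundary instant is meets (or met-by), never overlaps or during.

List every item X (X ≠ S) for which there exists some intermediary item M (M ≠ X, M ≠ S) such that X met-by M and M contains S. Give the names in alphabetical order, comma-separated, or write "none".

none

Target S = [0, 6].
Intermediaries M with M contains S: none.
Union: none.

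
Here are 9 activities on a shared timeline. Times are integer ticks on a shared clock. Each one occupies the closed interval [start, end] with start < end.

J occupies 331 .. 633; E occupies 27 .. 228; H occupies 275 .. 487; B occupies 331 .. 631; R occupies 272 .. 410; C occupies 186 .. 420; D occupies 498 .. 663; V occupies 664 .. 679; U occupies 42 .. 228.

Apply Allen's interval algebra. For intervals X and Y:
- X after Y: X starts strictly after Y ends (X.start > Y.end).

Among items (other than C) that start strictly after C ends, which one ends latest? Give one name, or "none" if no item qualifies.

V

Target C = [186, 420].
B [331, 631] → overlapped-by → excluded.
D [498, 663] → after → candidate.
E [27, 228] → overlaps → excluded.
H [275, 487] → overlapped-by → excluded.
J [331, 633] → overlapped-by → excluded.
R [272, 410] → during → excluded.
U [42, 228] → overlaps → excluded.
V [664, 679] → after → candidate.
Among candidates, latest end is 679 → V.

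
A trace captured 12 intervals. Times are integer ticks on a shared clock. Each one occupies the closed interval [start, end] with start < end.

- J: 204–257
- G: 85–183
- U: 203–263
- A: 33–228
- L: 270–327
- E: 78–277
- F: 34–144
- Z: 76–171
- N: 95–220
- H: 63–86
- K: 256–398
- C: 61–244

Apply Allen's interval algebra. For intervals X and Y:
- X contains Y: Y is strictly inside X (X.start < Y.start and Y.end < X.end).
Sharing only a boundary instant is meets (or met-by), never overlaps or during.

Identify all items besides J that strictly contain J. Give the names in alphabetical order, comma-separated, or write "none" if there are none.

E, U

Target J = [204, 257].
A [33, 228] → overlaps → no.
C [61, 244] → overlaps → no.
E [78, 277] → contains → yes.
F [34, 144] → before → no.
G [85, 183] → before → no.
H [63, 86] → before → no.
K [256, 398] → overlapped-by → no.
L [270, 327] → after → no.
N [95, 220] → overlaps → no.
U [203, 263] → contains → yes.
Z [76, 171] → before → no.
Result: E, U.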